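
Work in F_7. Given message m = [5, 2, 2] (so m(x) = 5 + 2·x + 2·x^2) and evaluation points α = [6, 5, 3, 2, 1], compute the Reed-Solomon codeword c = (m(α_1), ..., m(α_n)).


c = [5, 2, 1, 3, 2]

Message polynomial: m(x) = 5 + 2·x + 2·x^2 (mod 7).
For each evaluation point α_i, compute m(α_i) mod 7:
  α_1 = 6: Horner steps 2 → 0 → 5, so m(6) = 5.
  α_2 = 5: Horner steps 2 → 5 → 2, so m(5) = 2.
  α_3 = 3: Horner steps 2 → 1 → 1, so m(3) = 1.
  α_4 = 2: Horner steps 2 → 6 → 3, so m(2) = 3.
  α_5 = 1: Horner steps 2 → 4 → 2, so m(1) = 2.
Codeword c = [5, 2, 1, 3, 2] ∈ F_7^5.


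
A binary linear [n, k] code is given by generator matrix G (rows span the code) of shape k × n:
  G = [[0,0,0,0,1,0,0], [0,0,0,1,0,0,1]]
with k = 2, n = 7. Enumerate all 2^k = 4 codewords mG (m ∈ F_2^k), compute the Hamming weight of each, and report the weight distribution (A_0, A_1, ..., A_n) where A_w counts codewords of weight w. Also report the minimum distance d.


Weight distribution: A_0 = 1, A_1 = 1, A_2 = 1, A_3 = 1. Minimum distance d = 1.

Enumerate all 2^2 = 4 messages m ∈ F_2^2.
For each, compute codeword c = mG in F_2^7, then tally its weight.
  m = 00 → c = 0000000, weight = 0.
  m = 10 → c = 0000100, weight = 1.
  m = 01 → c = 0001001, weight = 2.
  m = 11 → c = 0001101, weight = 3.
Tally weights:
  weight 0: 1 codewords.
  weight 1: 1 codewords.
  weight 2: 1 codewords.
  weight 3: 1 codewords.
Minimum distance d = smallest w > 0 with A_w > 0 = 1.
Sanity: Σ A_w = 4 = 2^2 = 4 ✓.


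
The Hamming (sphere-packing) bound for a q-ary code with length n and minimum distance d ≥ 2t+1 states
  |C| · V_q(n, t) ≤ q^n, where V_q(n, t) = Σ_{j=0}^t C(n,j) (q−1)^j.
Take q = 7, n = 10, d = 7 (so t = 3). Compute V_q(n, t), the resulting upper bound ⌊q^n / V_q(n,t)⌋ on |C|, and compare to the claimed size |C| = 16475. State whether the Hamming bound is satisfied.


V_q(n, t) = 27601, q^n = 282475249, Hamming bound = 10234, |C| = 16475 > bound (violated).

Step 1: Compute V_q(n, t) = Σ_{j=0}^3 C(n, j) (q−1)^j.
  j = 0: C(10,0)·(6)^0 = 1·1 = 1.
  j = 1: C(10,1)·(6)^1 = 10·6 = 60.
  j = 2: C(10,2)·(6)^2 = 45·36 = 1620.
  j = 3: C(10,3)·(6)^3 = 120·216 = 25920.
  V_q(n, t) = 1 + 60 + 1620 + 25920 = 27601.
Step 2: q^n = 7^10 = 282475249.
Step 3: Hamming bound ⌊q^n / V_q(n,t)⌋ = ⌊282475249/27601⌋ = 10234.
Step 4: Compare |C| = 16475 to 10234: violated.
The claimed |C| lies above the Hamming bound, so no 7-ary code of length 10 with d ≥ 7 can have 16475 codewords.


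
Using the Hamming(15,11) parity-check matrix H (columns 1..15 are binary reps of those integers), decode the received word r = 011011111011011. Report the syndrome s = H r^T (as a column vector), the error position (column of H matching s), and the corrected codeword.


s = (0, 0, 1, 0)^T, error position = 2, corrected codeword c = 001011111011011

Compute s = H r^T mod 2 one row at a time:
  s_1 = 1 + 1 + 0 + 1 + 1 + 0 + 1 + 1 = 6 ≡ 0 (mod 2).
  s_2 = 0 + 1 + 1 + 1 + 1 + 0 + 1 + 1 = 6 ≡ 0 (mod 2).
  s_3 = 1 + 1 + 1 + 1 + 0 + 1 + 1 + 1 = 7 ≡ 1 (mod 2).
  s_4 = 0 + 1 + 1 + 1 + 1 + 1 + 0 + 1 = 6 ≡ 0 (mod 2).
s = (0, 0, 1, 0)^T — this equals column 2 of H (binary 0010), so error is at position 2.
Correct: flip bit 2 of r = 011011111011011 to get c = 001011111011011.


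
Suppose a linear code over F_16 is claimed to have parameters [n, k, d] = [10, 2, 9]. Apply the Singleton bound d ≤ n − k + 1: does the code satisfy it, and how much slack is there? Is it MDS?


Singleton RHS = n − k + 1 = 9, slack = 0, bound satisfied, MDS.

Singleton bound: d ≤ n − k + 1.
Here n = 10, k = 2, so n − k + 1 = 9.
Given d = 9, check d ≤ 9: YES.
Slack = (n − k + 1) − d = 0.
The code is MDS (slack = 0).
Description: the claimed parameters are [10, 2, 9]_16; such a code would be MDS (meets Singleton bound).


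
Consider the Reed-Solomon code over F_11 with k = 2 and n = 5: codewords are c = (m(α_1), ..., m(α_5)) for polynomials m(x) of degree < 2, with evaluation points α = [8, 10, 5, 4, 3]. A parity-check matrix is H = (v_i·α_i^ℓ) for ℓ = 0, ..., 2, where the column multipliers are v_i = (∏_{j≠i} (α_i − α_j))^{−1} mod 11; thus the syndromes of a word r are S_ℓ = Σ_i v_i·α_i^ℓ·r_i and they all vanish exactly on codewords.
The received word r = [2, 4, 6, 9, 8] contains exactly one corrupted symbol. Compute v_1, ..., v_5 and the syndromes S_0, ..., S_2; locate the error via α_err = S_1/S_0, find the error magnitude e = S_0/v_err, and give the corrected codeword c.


S = (5, 3, 4), error at position 3, error magnitude e = 7, c = [2, 4, 10, 9, 8].

Step 1: column multipliers v_i = (∏_{j≠i}(α_i − α_j))^{−1} mod 11.
  i = 1 (α = 8): (8−10)(8−5)(8−4)(8−3) = (−2)·3·4·5 = −120 ≡ 1, so v_1 = 1^{−1} = 1 (mod 11).
  i = 2 (α = 10): (10−8)(10−5)(10−4)(10−3) = 2·5·6·7 = 420 ≡ 2, so v_2 = 2^{−1} = 6 (mod 11).
  i = 3 (α = 5): (5−8)(5−10)(5−4)(5−3) = (−3)·(−5)·1·2 = 30 ≡ 8, so v_3 = 8^{−1} = 7 (mod 11).
  i = 4 (α = 4): (4−8)(4−10)(4−5)(4−3) = (−4)·(−6)·(−1)·1 = −24 ≡ 9, so v_4 = 9^{−1} = 5 (mod 11).
  i = 5 (α = 3): (3−8)(3−10)(3−5)(3−4) = (−5)·(−7)·(−2)·(−1) = 70 ≡ 4, so v_5 = 4^{−1} = 3 (mod 11).
  v = [1, 6, 7, 5, 3].
Step 2: syndromes of r = [2, 4, 6, 9, 8] (all sums mod 11).
  S_0 = Σ v_i r_i = 1·2 + 6·4 + 7·6 + 5·9 + 3·8 = 137 ≡ 5.
  S_1 = Σ v_i α_i r_i = 1·8·2 + 6·10·4 + 7·5·6 + 5·4·9 + 3·3·8 = 718 ≡ 3.
  α_i^2 mod 11 = [9, 1, 3, 5, 9].
  S_2 = Σ v_i α_i^2 r_i = 1·9·2 + 6·1·4 + 7·3·6 + 5·5·9 + 3·9·8 = 609 ≡ 4.
  S = (5, 3, 4) ≠ 0, so r is not a codeword (an error is present).
Step 3: locate the error. For a single error e at position i, S_ℓ = v_i·e·α_i^ℓ, so α_err = S_1/S_0.
  S_0^{−1} = 5^{−1} = 9 (mod 11), so α_err = 3·9 = 27 ≡ 5 = α_3. Error position i = 3.
  Consistency check: S_2/S_1 = 4·4 = 16 ≡ 5 = α_err ✓ (single-error assumption holds).
Step 4: error magnitude e = S_0/v_3 = S_0·∏_{j≠3}(α_3 − α_j) = 5·8 = 40 ≡ 7 (mod 11).
Step 5: correct position 3: c_3 = r_3 − e = 6 − 7 ≡ 10 (mod 11). Hence c = [2, 4, 10, 9, 8].
  Check: interpolating c through the α_i gives m(x) = 5 + 1·x (degree < 2) with m(α_i) = c_i for every i, so c is indeed a codeword.


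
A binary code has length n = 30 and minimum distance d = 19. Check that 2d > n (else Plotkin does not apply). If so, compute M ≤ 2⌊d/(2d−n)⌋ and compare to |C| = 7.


Plotkin bound M ≤ 4; given |C| = 7 > bound (violated).

Check applicability: 2d = 38, n = 30.
2d − n = 8 > 0, so Plotkin applies.
Compute d/(2d−n) = 19/8 ≈ 2.3750.
⌊d/(2d−n)⌋ = 2.
Plotkin bound: M ≤ 2·2 = 4.
Given |C| = 7, check: VIOLATED.
This |C| is above the Plotkin bound, so no binary code with n = 30, d = 19 and 7 codewords exists.


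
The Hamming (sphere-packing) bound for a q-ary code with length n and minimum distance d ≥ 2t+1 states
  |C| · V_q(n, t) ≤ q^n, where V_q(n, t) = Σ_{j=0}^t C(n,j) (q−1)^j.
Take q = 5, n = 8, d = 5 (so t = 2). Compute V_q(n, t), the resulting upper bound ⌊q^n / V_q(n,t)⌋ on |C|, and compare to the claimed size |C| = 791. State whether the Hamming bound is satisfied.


V_q(n, t) = 481, q^n = 390625, Hamming bound = 812, |C| = 791 ≤ bound (satisfied).

Step 1: Compute V_q(n, t) = Σ_{j=0}^2 C(n, j) (q−1)^j.
  j = 0: C(8,0)·(4)^0 = 1·1 = 1.
  j = 1: C(8,1)·(4)^1 = 8·4 = 32.
  j = 2: C(8,2)·(4)^2 = 28·16 = 448.
  V_q(n, t) = 1 + 32 + 448 = 481.
Step 2: q^n = 5^8 = 390625.
Step 3: Hamming bound ⌊q^n / V_q(n,t)⌋ = ⌊390625/481⌋ = 812.
Step 4: Compare |C| = 791 to 812: satisfied.
The claimed |C| lies below the Hamming bound.


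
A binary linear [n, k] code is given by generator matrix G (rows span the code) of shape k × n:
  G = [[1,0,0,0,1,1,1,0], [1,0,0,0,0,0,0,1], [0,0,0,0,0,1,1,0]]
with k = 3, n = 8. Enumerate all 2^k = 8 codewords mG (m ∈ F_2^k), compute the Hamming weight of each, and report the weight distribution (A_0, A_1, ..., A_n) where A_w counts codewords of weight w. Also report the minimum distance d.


Weight distribution: A_0 = 1, A_2 = 4, A_4 = 3. Minimum distance d = 2.

Enumerate all 2^3 = 8 messages m ∈ F_2^3.
For each, compute codeword c = mG in F_2^8, then tally its weight.
  m = 000 → c = 00000000, weight = 0.
  m = 100 → c = 10001110, weight = 4.
  m = 010 → c = 10000001, weight = 2.
  m = 110 → c = 00001111, weight = 4.
  m = 001 → c = 00000110, weight = 2.
  m = 101 → c = 10001000, weight = 2.
  m = 011 → c = 10000111, weight = 4.
  m = 111 → c = 00001001, weight = 2.
Tally weights:
  weight 0: 1 codewords.
  weight 2: 4 codewords.
  weight 4: 3 codewords.
Minimum distance d = smallest w > 0 with A_w > 0 = 2.
Sanity: Σ A_w = 8 = 2^3 = 8 ✓.


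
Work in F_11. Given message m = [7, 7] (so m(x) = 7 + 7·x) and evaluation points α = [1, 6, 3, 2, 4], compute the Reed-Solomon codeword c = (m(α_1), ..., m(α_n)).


c = [3, 5, 6, 10, 2]

Message polynomial: m(x) = 7 + 7·x (mod 11).
For each evaluation point α_i, compute m(α_i) mod 11:
  α_1 = 1: Horner steps 7 → 3, so m(1) = 3.
  α_2 = 6: Horner steps 7 → 5, so m(6) = 5.
  α_3 = 3: Horner steps 7 → 6, so m(3) = 6.
  α_4 = 2: Horner steps 7 → 10, so m(2) = 10.
  α_5 = 4: Horner steps 7 → 2, so m(4) = 2.
Codeword c = [3, 5, 6, 10, 2] ∈ F_11^5.


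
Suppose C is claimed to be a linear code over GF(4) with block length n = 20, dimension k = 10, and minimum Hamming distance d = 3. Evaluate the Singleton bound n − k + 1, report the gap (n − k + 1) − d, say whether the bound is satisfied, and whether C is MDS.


Singleton RHS = n − k + 1 = 11, slack = 8, bound satisfied, not MDS.

Singleton bound: d ≤ n − k + 1.
Here n = 20, k = 10, so n − k + 1 = 11.
Given d = 3, check d ≤ 11: YES.
Slack = (n − k + 1) − d = 8.
The code is NOT MDS (slack = 8 > 0).
Description: the claimed parameters are [20, 10, 3]_4; such a code would be non-MDS.


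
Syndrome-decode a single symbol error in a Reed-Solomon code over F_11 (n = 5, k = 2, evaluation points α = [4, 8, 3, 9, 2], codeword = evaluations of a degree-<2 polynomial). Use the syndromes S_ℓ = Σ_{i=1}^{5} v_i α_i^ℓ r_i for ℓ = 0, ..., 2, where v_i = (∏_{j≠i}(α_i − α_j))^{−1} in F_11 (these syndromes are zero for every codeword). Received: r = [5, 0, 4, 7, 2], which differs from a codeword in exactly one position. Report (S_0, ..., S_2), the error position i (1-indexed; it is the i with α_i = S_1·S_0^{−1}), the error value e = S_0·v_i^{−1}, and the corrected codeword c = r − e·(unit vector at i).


S = (2, 6, 7), error at position 3, error magnitude e = 6, c = [5, 0, 9, 7, 2].

Step 1: column multipliers v_i = (∏_{j≠i}(α_i − α_j))^{−1} mod 11.
  i = 1 (α = 4): (4−8)(4−3)(4−9)(4−2) = (−4)·1·(−5)·2 = 40 ≡ 7, so v_1 = 7^{−1} = 8 (mod 11).
  i = 2 (α = 8): (8−4)(8−3)(8−9)(8−2) = 4·5·(−1)·6 = −120 ≡ 1, so v_2 = 1^{−1} = 1 (mod 11).
  i = 3 (α = 3): (3−4)(3−8)(3−9)(3−2) = (−1)·(−5)·(−6)·1 = −30 ≡ 3, so v_3 = 3^{−1} = 4 (mod 11).
  i = 4 (α = 9): (9−4)(9−8)(9−3)(9−2) = 5·1·6·7 = 210 ≡ 1, so v_4 = 1^{−1} = 1 (mod 11).
  i = 5 (α = 2): (2−4)(2−8)(2−3)(2−9) = (−2)·(−6)·(−1)·(−7) = 84 ≡ 7, so v_5 = 7^{−1} = 8 (mod 11).
  v = [8, 1, 4, 1, 8].
Step 2: syndromes of r = [5, 0, 4, 7, 2] (all sums mod 11).
  S_0 = Σ v_i r_i = 8·5 + 1·0 + 4·4 + 1·7 + 8·2 = 79 ≡ 2.
  S_1 = Σ v_i α_i r_i = 8·4·5 + 1·8·0 + 4·3·4 + 1·9·7 + 8·2·2 = 303 ≡ 6.
  α_i^2 mod 11 = [5, 9, 9, 4, 4].
  S_2 = Σ v_i α_i^2 r_i = 8·5·5 + 1·9·0 + 4·9·4 + 1·4·7 + 8·4·2 = 436 ≡ 7.
  S = (2, 6, 7) ≠ 0, so r is not a codeword (an error is present).
Step 3: locate the error. For a single error e at position i, S_ℓ = v_i·e·α_i^ℓ, so α_err = S_1/S_0.
  S_0^{−1} = 2^{−1} = 6 (mod 11), so α_err = 6·6 = 36 ≡ 3 = α_3. Error position i = 3.
  Consistency check: S_2/S_1 = 7·2 = 14 ≡ 3 = α_err ✓ (single-error assumption holds).
Step 4: error magnitude e = S_0/v_3 = S_0·∏_{j≠3}(α_3 − α_j) = 2·3 = 6 ≡ 6 (mod 11).
Step 5: correct position 3: c_3 = r_3 − e = 4 − 6 ≡ 9 (mod 11). Hence c = [5, 0, 9, 7, 2].
  Check: interpolating c through the α_i gives m(x) = 10 + 7·x (degree < 2) with m(α_i) = c_i for every i, so c is indeed a codeword.


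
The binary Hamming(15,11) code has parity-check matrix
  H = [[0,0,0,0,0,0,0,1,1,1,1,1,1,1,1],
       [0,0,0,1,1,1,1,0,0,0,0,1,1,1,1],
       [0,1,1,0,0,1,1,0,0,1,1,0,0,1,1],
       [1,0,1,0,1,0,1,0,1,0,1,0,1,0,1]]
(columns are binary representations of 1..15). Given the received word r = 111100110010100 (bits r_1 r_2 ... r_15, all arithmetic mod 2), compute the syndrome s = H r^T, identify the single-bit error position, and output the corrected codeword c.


s = (1, 1, 0, 1)^T, error position = 13, corrected codeword c = 111100110010000

Compute s = H r^T mod 2 one row at a time:
  s_1 = 1 + 0 + 0 + 1 + 0 + 1 + 0 + 0 = 3 ≡ 1 (mod 2).
  s_2 = 1 + 0 + 0 + 1 + 0 + 1 + 0 + 0 = 3 ≡ 1 (mod 2).
  s_3 = 1 + 1 + 0 + 1 + 0 + 1 + 0 + 0 = 4 ≡ 0 (mod 2).
  s_4 = 1 + 1 + 0 + 1 + 0 + 1 + 1 + 0 = 5 ≡ 1 (mod 2).
s = (1, 1, 0, 1)^T — this equals column 13 of H (binary 1101), so error is at position 13.
Correct: flip bit 13 of r = 111100110010100 to get c = 111100110010000.


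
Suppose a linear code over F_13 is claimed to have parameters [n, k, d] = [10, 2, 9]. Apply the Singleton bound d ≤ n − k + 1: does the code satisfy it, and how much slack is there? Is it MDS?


Singleton RHS = n − k + 1 = 9, slack = 0, bound satisfied, MDS.

Singleton bound: d ≤ n − k + 1.
Here n = 10, k = 2, so n − k + 1 = 9.
Given d = 9, check d ≤ 9: YES.
Slack = (n − k + 1) − d = 0.
The code is MDS (slack = 0).
Description: the claimed parameters are [10, 2, 9]_13; such a code would be MDS (meets Singleton bound).


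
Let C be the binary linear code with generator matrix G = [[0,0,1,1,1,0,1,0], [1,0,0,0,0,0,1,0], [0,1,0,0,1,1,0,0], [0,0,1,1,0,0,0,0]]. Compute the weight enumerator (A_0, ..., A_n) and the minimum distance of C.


Weight distribution: A_0 = 1, A_2 = 4, A_3 = 3, A_4 = 3, A_5 = 4, A_7 = 1. Minimum distance d = 2.

Enumerate all 2^4 = 16 messages m ∈ F_2^4.
For each, compute codeword c = mG in F_2^8, then tally its weight.
  m = 0000 → c = 00000000, weight = 0.
  m = 1000 → c = 00111010, weight = 4.
  m = 0100 → c = 10000010, weight = 2.
  m = 1100 → c = 10111000, weight = 4.
  m = 0010 → c = 01001100, weight = 3.
  m = 1010 → c = 01110110, weight = 5.
  m = 0110 → c = 11001110, weight = 5.
  m = 1110 → c = 11110100, weight = 5.
  m = 0001 → c = 00110000, weight = 2.
  m = 1001 → c = 00001010, weight = 2.
  m = 0101 → c = 10110010, weight = 4.
  m = 1101 → c = 10001000, weight = 2.
  m = 0011 → c = 01111100, weight = 5.
  m = 1011 → c = 01000110, weight = 3.
  m = 0111 → c = 11111110, weight = 7.
  m = 1111 → c = 11000100, weight = 3.
Tally weights:
  weight 0: 1 codewords.
  weight 2: 4 codewords.
  weight 3: 3 codewords.
  weight 4: 3 codewords.
  weight 5: 4 codewords.
  weight 7: 1 codewords.
Minimum distance d = smallest w > 0 with A_w > 0 = 2.
Sanity: Σ A_w = 16 = 2^4 = 16 ✓.


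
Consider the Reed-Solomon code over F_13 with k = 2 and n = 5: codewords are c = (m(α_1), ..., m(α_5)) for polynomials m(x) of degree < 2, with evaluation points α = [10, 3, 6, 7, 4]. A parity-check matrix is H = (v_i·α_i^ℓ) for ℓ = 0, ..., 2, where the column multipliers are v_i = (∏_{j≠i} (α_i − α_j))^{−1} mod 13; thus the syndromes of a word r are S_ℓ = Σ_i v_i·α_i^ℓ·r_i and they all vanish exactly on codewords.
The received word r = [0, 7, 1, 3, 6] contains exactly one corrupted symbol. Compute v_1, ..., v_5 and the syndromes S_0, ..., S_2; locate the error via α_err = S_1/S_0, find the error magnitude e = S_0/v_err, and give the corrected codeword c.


S = (8, 9, 2), error at position 3, error magnitude e = 10, c = [0, 7, 4, 3, 6].

Step 1: column multipliers v_i = (∏_{j≠i}(α_i − α_j))^{−1} mod 13.
  i = 1 (α = 10): (10−3)(10−6)(10−7)(10−4) = 7·4·3·6 = 504 ≡ 10, so v_1 = 10^{−1} = 4 (mod 13).
  i = 2 (α = 3): (3−10)(3−6)(3−7)(3−4) = (−7)·(−3)·(−4)·(−1) = 84 ≡ 6, so v_2 = 6^{−1} = 11 (mod 13).
  i = 3 (α = 6): (6−10)(6−3)(6−7)(6−4) = (−4)·3·(−1)·2 = 24 ≡ 11, so v_3 = 11^{−1} = 6 (mod 13).
  i = 4 (α = 7): (7−10)(7−3)(7−6)(7−4) = (−3)·4·1·3 = −36 ≡ 3, so v_4 = 3^{−1} = 9 (mod 13).
  i = 5 (α = 4): (4−10)(4−3)(4−6)(4−7) = (−6)·1·(−2)·(−3) = −36 ≡ 3, so v_5 = 3^{−1} = 9 (mod 13).
  v = [4, 11, 6, 9, 9].
Step 2: syndromes of r = [0, 7, 1, 3, 6] (all sums mod 13).
  S_0 = Σ v_i r_i = 4·0 + 11·7 + 6·1 + 9·3 + 9·6 = 164 ≡ 8.
  S_1 = Σ v_i α_i r_i = 4·10·0 + 11·3·7 + 6·6·1 + 9·7·3 + 9·4·6 = 672 ≡ 9.
  α_i^2 mod 13 = [9, 9, 10, 10, 3].
  S_2 = Σ v_i α_i^2 r_i = 4·9·0 + 11·9·7 + 6·10·1 + 9·10·3 + 9·3·6 = 1185 ≡ 2.
  S = (8, 9, 2) ≠ 0, so r is not a codeword (an error is present).
Step 3: locate the error. For a single error e at position i, S_ℓ = v_i·e·α_i^ℓ, so α_err = S_1/S_0.
  S_0^{−1} = 8^{−1} = 5 (mod 13), so α_err = 9·5 = 45 ≡ 6 = α_3. Error position i = 3.
  Consistency check: S_2/S_1 = 2·3 = 6 ≡ 6 = α_err ✓ (single-error assumption holds).
Step 4: error magnitude e = S_0/v_3 = S_0·∏_{j≠3}(α_3 − α_j) = 8·11 = 88 ≡ 10 (mod 13).
Step 5: correct position 3: c_3 = r_3 − e = 1 − 10 ≡ 4 (mod 13). Hence c = [0, 7, 4, 3, 6].
  Check: interpolating c through the α_i gives m(x) = 10 + 12·x (degree < 2) with m(α_i) = c_i for every i, so c is indeed a codeword.


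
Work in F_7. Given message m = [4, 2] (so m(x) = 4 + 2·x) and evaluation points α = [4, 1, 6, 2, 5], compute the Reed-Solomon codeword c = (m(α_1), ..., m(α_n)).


c = [5, 6, 2, 1, 0]

Message polynomial: m(x) = 4 + 2·x (mod 7).
For each evaluation point α_i, compute m(α_i) mod 7:
  α_1 = 4: Horner steps 2 → 5, so m(4) = 5.
  α_2 = 1: Horner steps 2 → 6, so m(1) = 6.
  α_3 = 6: Horner steps 2 → 2, so m(6) = 2.
  α_4 = 2: Horner steps 2 → 1, so m(2) = 1.
  α_5 = 5: Horner steps 2 → 0, so m(5) = 0.
Codeword c = [5, 6, 2, 1, 0] ∈ F_7^5.


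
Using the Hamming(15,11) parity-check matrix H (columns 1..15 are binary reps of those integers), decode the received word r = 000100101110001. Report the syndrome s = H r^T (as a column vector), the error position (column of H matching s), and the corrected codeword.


s = (0, 1, 0, 0)^T, error position = 4, corrected codeword c = 000000101110001

Compute s = H r^T mod 2 one row at a time:
  s_1 = 0 + 1 + 1 + 1 + 0 + 0 + 0 + 1 = 4 ≡ 0 (mod 2).
  s_2 = 1 + 0 + 0 + 1 + 0 + 0 + 0 + 1 = 3 ≡ 1 (mod 2).
  s_3 = 0 + 0 + 0 + 1 + 1 + 1 + 0 + 1 = 4 ≡ 0 (mod 2).
  s_4 = 0 + 0 + 0 + 1 + 1 + 1 + 0 + 1 = 4 ≡ 0 (mod 2).
s = (0, 1, 0, 0)^T — this equals column 4 of H (binary 0100), so error is at position 4.
Correct: flip bit 4 of r = 000100101110001 to get c = 000000101110001.


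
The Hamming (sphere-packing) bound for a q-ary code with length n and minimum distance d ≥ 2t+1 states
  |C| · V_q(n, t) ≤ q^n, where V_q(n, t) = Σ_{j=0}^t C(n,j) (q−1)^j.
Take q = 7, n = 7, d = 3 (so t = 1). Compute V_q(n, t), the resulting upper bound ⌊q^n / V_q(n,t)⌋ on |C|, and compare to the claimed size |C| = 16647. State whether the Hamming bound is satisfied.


V_q(n, t) = 43, q^n = 823543, Hamming bound = 19152, |C| = 16647 ≤ bound (satisfied).

Step 1: Compute V_q(n, t) = Σ_{j=0}^1 C(n, j) (q−1)^j.
  j = 0: C(7,0)·(6)^0 = 1·1 = 1.
  j = 1: C(7,1)·(6)^1 = 7·6 = 42.
  V_q(n, t) = 1 + 42 = 43.
Step 2: q^n = 7^7 = 823543.
Step 3: Hamming bound ⌊q^n / V_q(n,t)⌋ = ⌊823543/43⌋ = 19152.
Step 4: Compare |C| = 16647 to 19152: satisfied.
The claimed |C| lies below the Hamming bound.


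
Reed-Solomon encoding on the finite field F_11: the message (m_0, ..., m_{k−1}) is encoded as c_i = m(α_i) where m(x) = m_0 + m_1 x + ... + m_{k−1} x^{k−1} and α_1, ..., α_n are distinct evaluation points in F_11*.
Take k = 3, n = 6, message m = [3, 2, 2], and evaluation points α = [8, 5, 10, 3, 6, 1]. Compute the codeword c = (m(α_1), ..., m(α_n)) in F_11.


c = [4, 8, 3, 5, 10, 7]

Message polynomial: m(x) = 3 + 2·x + 2·x^2 (mod 11).
For each evaluation point α_i, compute m(α_i) mod 11:
  α_1 = 8: Horner steps 2 → 7 → 4, so m(8) = 4.
  α_2 = 5: Horner steps 2 → 1 → 8, so m(5) = 8.
  α_3 = 10: Horner steps 2 → 0 → 3, so m(10) = 3.
  α_4 = 3: Horner steps 2 → 8 → 5, so m(3) = 5.
  α_5 = 6: Horner steps 2 → 3 → 10, so m(6) = 10.
  α_6 = 1: Horner steps 2 → 4 → 7, so m(1) = 7.
Codeword c = [4, 8, 3, 5, 10, 7] ∈ F_11^6.


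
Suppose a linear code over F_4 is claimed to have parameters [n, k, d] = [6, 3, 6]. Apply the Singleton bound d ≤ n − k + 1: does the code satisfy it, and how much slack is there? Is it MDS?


Singleton RHS = n − k + 1 = 4, slack = -2, bound violated (no such code; not MDS).

Singleton bound: d ≤ n − k + 1.
Here n = 6, k = 3, so n − k + 1 = 4.
Given d = 6, check d ≤ 4: NO.
Slack = (n − k + 1) − d = -2.
The slack is negative: d = 6 exceeds n − k + 1 = 4 by 2, so the Singleton bound is violated and no linear [6, 3, 6]_4 code can exist. In particular it is not MDS (MDS requires d = n − k + 1 exactly).
Description: the claimed parameters are [6, 3, 6]_4; such a code would be impossible (violates the Singleton bound).


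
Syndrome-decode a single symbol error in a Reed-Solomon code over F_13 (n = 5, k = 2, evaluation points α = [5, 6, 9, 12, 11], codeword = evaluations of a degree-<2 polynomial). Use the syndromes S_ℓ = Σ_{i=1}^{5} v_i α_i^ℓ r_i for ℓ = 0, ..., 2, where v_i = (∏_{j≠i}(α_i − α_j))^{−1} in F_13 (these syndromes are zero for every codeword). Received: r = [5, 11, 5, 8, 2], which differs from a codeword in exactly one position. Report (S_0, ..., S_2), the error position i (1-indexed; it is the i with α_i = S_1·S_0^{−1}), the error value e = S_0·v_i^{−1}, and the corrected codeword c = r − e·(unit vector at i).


S = (4, 10, 12), error at position 3, error magnitude e = 2, c = [5, 11, 3, 8, 2].

Step 1: column multipliers v_i = (∏_{j≠i}(α_i − α_j))^{−1} mod 13.
  i = 1 (α = 5): (5−6)(5−9)(5−12)(5−11) = (−1)·(−4)·(−7)·(−6) = 168 ≡ 12, so v_1 = 12^{−1} = 12 (mod 13).
  i = 2 (α = 6): (6−5)(6−9)(6−12)(6−11) = 1·(−3)·(−6)·(−5) = −90 ≡ 1, so v_2 = 1^{−1} = 1 (mod 13).
  i = 3 (α = 9): (9−5)(9−6)(9−12)(9−11) = 4·3·(−3)·(−2) = 72 ≡ 7, so v_3 = 7^{−1} = 2 (mod 13).
  i = 4 (α = 12): (12−5)(12−6)(12−9)(12−11) = 7·6·3·1 = 126 ≡ 9, so v_4 = 9^{−1} = 3 (mod 13).
  i = 5 (α = 11): (11−5)(11−6)(11−9)(11−12) = 6·5·2·(−1) = −60 ≡ 5, so v_5 = 5^{−1} = 8 (mod 13).
  v = [12, 1, 2, 3, 8].
Step 2: syndromes of r = [5, 11, 5, 8, 2] (all sums mod 13).
  S_0 = Σ v_i r_i = 12·5 + 1·11 + 2·5 + 3·8 + 8·2 = 121 ≡ 4.
  S_1 = Σ v_i α_i r_i = 12·5·5 + 1·6·11 + 2·9·5 + 3·12·8 + 8·11·2 = 920 ≡ 10.
  α_i^2 mod 13 = [12, 10, 3, 1, 4].
  S_2 = Σ v_i α_i^2 r_i = 12·12·5 + 1·10·11 + 2·3·5 + 3·1·8 + 8·4·2 = 948 ≡ 12.
  S = (4, 10, 12) ≠ 0, so r is not a codeword (an error is present).
Step 3: locate the error. For a single error e at position i, S_ℓ = v_i·e·α_i^ℓ, so α_err = S_1/S_0.
  S_0^{−1} = 4^{−1} = 10 (mod 13), so α_err = 10·10 = 100 ≡ 9 = α_3. Error position i = 3.
  Consistency check: S_2/S_1 = 12·4 = 48 ≡ 9 = α_err ✓ (single-error assumption holds).
Step 4: error magnitude e = S_0/v_3 = S_0·∏_{j≠3}(α_3 − α_j) = 4·7 = 28 ≡ 2 (mod 13).
Step 5: correct position 3: c_3 = r_3 − e = 5 − 2 ≡ 3 (mod 13). Hence c = [5, 11, 3, 8, 2].
  Check: interpolating c through the α_i gives m(x) = 1 + 6·x (degree < 2) with m(α_i) = c_i for every i, so c is indeed a codeword.


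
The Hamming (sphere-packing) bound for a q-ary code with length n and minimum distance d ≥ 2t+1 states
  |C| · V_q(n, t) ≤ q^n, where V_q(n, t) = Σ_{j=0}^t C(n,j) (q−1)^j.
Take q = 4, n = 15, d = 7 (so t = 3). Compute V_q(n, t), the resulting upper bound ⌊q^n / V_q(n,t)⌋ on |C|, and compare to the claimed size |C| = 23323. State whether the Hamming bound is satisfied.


V_q(n, t) = 13276, q^n = 1073741824, Hamming bound = 80878, |C| = 23323 ≤ bound (satisfied).

Step 1: Compute V_q(n, t) = Σ_{j=0}^3 C(n, j) (q−1)^j.
  j = 0: C(15,0)·(3)^0 = 1·1 = 1.
  j = 1: C(15,1)·(3)^1 = 15·3 = 45.
  j = 2: C(15,2)·(3)^2 = 105·9 = 945.
  j = 3: C(15,3)·(3)^3 = 455·27 = 12285.
  V_q(n, t) = 1 + 45 + 945 + 12285 = 13276.
Step 2: q^n = 4^15 = 1073741824.
Step 3: Hamming bound ⌊q^n / V_q(n,t)⌋ = ⌊1073741824/13276⌋ = 80878.
Step 4: Compare |C| = 23323 to 80878: satisfied.
The claimed |C| lies below the Hamming bound.


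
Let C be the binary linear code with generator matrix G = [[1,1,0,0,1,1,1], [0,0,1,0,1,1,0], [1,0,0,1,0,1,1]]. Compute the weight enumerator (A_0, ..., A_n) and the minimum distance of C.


Weight distribution: A_0 = 1, A_3 = 2, A_4 = 3, A_5 = 2. Minimum distance d = 3.

Enumerate all 2^3 = 8 messages m ∈ F_2^3.
For each, compute codeword c = mG in F_2^7, then tally its weight.
  m = 000 → c = 0000000, weight = 0.
  m = 100 → c = 1100111, weight = 5.
  m = 010 → c = 0010110, weight = 3.
  m = 110 → c = 1110001, weight = 4.
  m = 001 → c = 1001011, weight = 4.
  m = 101 → c = 0101100, weight = 3.
  m = 011 → c = 1011101, weight = 5.
  m = 111 → c = 0111010, weight = 4.
Tally weights:
  weight 0: 1 codewords.
  weight 3: 2 codewords.
  weight 4: 3 codewords.
  weight 5: 2 codewords.
Minimum distance d = smallest w > 0 with A_w > 0 = 3.
Sanity: Σ A_w = 8 = 2^3 = 8 ✓.


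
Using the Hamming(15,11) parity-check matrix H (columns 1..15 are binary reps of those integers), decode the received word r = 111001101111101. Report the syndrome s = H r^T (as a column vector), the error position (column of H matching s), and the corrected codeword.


s = (0, 1, 1, 1)^T, error position = 7, corrected codeword c = 111001001111101

Compute s = H r^T mod 2 one row at a time:
  s_1 = 0 + 1 + 1 + 1 + 1 + 1 + 0 + 1 = 6 ≡ 0 (mod 2).
  s_2 = 0 + 0 + 1 + 1 + 1 + 1 + 0 + 1 = 5 ≡ 1 (mod 2).
  s_3 = 1 + 1 + 1 + 1 + 1 + 1 + 0 + 1 = 7 ≡ 1 (mod 2).
  s_4 = 1 + 1 + 0 + 1 + 1 + 1 + 1 + 1 = 7 ≡ 1 (mod 2).
s = (0, 1, 1, 1)^T — this equals column 7 of H (binary 0111), so error is at position 7.
Correct: flip bit 7 of r = 111001101111101 to get c = 111001001111101.


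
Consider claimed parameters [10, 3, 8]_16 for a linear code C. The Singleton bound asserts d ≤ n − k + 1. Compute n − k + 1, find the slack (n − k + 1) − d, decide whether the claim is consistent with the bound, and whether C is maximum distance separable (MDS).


Singleton RHS = n − k + 1 = 8, slack = 0, bound satisfied, MDS.

Singleton bound: d ≤ n − k + 1.
Here n = 10, k = 3, so n − k + 1 = 8.
Given d = 8, check d ≤ 8: YES.
Slack = (n − k + 1) − d = 0.
The code is MDS (slack = 0).
Description: the claimed parameters are [10, 3, 8]_16; such a code would be MDS (meets Singleton bound).


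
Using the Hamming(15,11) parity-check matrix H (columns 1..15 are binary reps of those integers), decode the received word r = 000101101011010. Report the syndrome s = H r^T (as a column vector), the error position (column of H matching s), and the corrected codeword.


s = (0, 1, 0, 1)^T, error position = 5, corrected codeword c = 000111101011010

Compute s = H r^T mod 2 one row at a time:
  s_1 = 0 + 1 + 0 + 1 + 1 + 0 + 1 + 0 = 4 ≡ 0 (mod 2).
  s_2 = 1 + 0 + 1 + 1 + 1 + 0 + 1 + 0 = 5 ≡ 1 (mod 2).
  s_3 = 0 + 0 + 1 + 1 + 0 + 1 + 1 + 0 = 4 ≡ 0 (mod 2).
  s_4 = 0 + 0 + 0 + 1 + 1 + 1 + 0 + 0 = 3 ≡ 1 (mod 2).
s = (0, 1, 0, 1)^T — this equals column 5 of H (binary 0101), so error is at position 5.
Correct: flip bit 5 of r = 000101101011010 to get c = 000111101011010.


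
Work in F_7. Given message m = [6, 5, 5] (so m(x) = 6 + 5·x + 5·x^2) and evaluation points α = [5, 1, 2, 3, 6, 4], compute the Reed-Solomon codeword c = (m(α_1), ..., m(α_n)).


c = [2, 2, 1, 3, 6, 1]

Message polynomial: m(x) = 6 + 5·x + 5·x^2 (mod 7).
For each evaluation point α_i, compute m(α_i) mod 7:
  α_1 = 5: Horner steps 5 → 2 → 2, so m(5) = 2.
  α_2 = 1: Horner steps 5 → 3 → 2, so m(1) = 2.
  α_3 = 2: Horner steps 5 → 1 → 1, so m(2) = 1.
  α_4 = 3: Horner steps 5 → 6 → 3, so m(3) = 3.
  α_5 = 6: Horner steps 5 → 0 → 6, so m(6) = 6.
  α_6 = 4: Horner steps 5 → 4 → 1, so m(4) = 1.
Codeword c = [2, 2, 1, 3, 6, 1] ∈ F_7^6.


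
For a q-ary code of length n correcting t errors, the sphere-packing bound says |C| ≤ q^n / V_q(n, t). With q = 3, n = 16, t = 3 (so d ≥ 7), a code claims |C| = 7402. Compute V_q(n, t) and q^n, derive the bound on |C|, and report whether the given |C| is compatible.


V_q(n, t) = 4993, q^n = 43046721, Hamming bound = 8621, |C| = 7402 ≤ bound (satisfied).

Step 1: Compute V_q(n, t) = Σ_{j=0}^3 C(n, j) (q−1)^j.
  j = 0: C(16,0)·(2)^0 = 1·1 = 1.
  j = 1: C(16,1)·(2)^1 = 16·2 = 32.
  j = 2: C(16,2)·(2)^2 = 120·4 = 480.
  j = 3: C(16,3)·(2)^3 = 560·8 = 4480.
  V_q(n, t) = 1 + 32 + 480 + 4480 = 4993.
Step 2: q^n = 3^16 = 43046721.
Step 3: Hamming bound ⌊q^n / V_q(n,t)⌋ = ⌊43046721/4993⌋ = 8621.
Step 4: Compare |C| = 7402 to 8621: satisfied.
The claimed |C| lies below the Hamming bound.


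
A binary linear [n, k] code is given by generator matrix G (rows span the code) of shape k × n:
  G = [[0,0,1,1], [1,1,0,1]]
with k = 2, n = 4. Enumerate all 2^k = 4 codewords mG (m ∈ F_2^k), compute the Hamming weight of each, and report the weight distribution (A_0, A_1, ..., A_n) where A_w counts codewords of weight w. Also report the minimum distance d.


Weight distribution: A_0 = 1, A_2 = 1, A_3 = 2. Minimum distance d = 2.

Enumerate all 2^2 = 4 messages m ∈ F_2^2.
For each, compute codeword c = mG in F_2^4, then tally its weight.
  m = 00 → c = 0000, weight = 0.
  m = 10 → c = 0011, weight = 2.
  m = 01 → c = 1101, weight = 3.
  m = 11 → c = 1110, weight = 3.
Tally weights:
  weight 0: 1 codewords.
  weight 2: 1 codewords.
  weight 3: 2 codewords.
Minimum distance d = smallest w > 0 with A_w > 0 = 2.
Sanity: Σ A_w = 4 = 2^2 = 4 ✓.


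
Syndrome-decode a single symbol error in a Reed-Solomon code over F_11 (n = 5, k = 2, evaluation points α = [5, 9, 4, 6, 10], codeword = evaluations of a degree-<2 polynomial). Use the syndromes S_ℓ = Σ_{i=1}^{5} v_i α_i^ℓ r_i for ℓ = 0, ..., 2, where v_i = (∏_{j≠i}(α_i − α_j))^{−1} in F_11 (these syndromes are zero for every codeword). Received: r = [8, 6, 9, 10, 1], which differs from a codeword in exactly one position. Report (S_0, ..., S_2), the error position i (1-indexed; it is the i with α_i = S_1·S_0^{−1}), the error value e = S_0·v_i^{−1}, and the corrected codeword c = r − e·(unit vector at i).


S = (2, 10, 6), error at position 1, error magnitude e = 4, c = [4, 6, 9, 10, 1].

Step 1: column multipliers v_i = (∏_{j≠i}(α_i − α_j))^{−1} mod 11.
  i = 1 (α = 5): (5−9)(5−4)(5−6)(5−10) = (−4)·1·(−1)·(−5) = −20 ≡ 2, so v_1 = 2^{−1} = 6 (mod 11).
  i = 2 (α = 9): (9−5)(9−4)(9−6)(9−10) = 4·5·3·(−1) = −60 ≡ 6, so v_2 = 6^{−1} = 2 (mod 11).
  i = 3 (α = 4): (4−5)(4−9)(4−6)(4−10) = (−1)·(−5)·(−2)·(−6) = 60 ≡ 5, so v_3 = 5^{−1} = 9 (mod 11).
  i = 4 (α = 6): (6−5)(6−9)(6−4)(6−10) = 1·(−3)·2·(−4) = 24 ≡ 2, so v_4 = 2^{−1} = 6 (mod 11).
  i = 5 (α = 10): (10−5)(10−9)(10−4)(10−6) = 5·1·6·4 = 120 ≡ 10, so v_5 = 10^{−1} = 10 (mod 11).
  v = [6, 2, 9, 6, 10].
Step 2: syndromes of r = [8, 6, 9, 10, 1] (all sums mod 11).
  S_0 = Σ v_i r_i = 6·8 + 2·6 + 9·9 + 6·10 + 10·1 = 211 ≡ 2.
  S_1 = Σ v_i α_i r_i = 6·5·8 + 2·9·6 + 9·4·9 + 6·6·10 + 10·10·1 = 1132 ≡ 10.
  α_i^2 mod 11 = [3, 4, 5, 3, 1].
  S_2 = Σ v_i α_i^2 r_i = 6·3·8 + 2·4·6 + 9·5·9 + 6·3·10 + 10·1·1 = 787 ≡ 6.
  S = (2, 10, 6) ≠ 0, so r is not a codeword (an error is present).
Step 3: locate the error. For a single error e at position i, S_ℓ = v_i·e·α_i^ℓ, so α_err = S_1/S_0.
  S_0^{−1} = 2^{−1} = 6 (mod 11), so α_err = 10·6 = 60 ≡ 5 = α_1. Error position i = 1.
  Consistency check: S_2/S_1 = 6·10 = 60 ≡ 5 = α_err ✓ (single-error assumption holds).
Step 4: error magnitude e = S_0/v_1 = S_0·∏_{j≠1}(α_1 − α_j) = 2·2 = 4 ≡ 4 (mod 11).
Step 5: correct position 1: c_1 = r_1 − e = 8 − 4 ≡ 4 (mod 11). Hence c = [4, 6, 9, 10, 1].
  Check: interpolating c through the α_i gives m(x) = 7 + 6·x (degree < 2) with m(α_i) = c_i for every i, so c is indeed a codeword.


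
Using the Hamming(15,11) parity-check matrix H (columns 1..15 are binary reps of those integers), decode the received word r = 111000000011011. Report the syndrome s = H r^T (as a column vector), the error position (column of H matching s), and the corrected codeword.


s = (0, 1, 1, 0)^T, error position = 6, corrected codeword c = 111001000011011

Compute s = H r^T mod 2 one row at a time:
  s_1 = 0 + 0 + 0 + 1 + 1 + 0 + 1 + 1 = 4 ≡ 0 (mod 2).
  s_2 = 0 + 0 + 0 + 0 + 1 + 0 + 1 + 1 = 3 ≡ 1 (mod 2).
  s_3 = 1 + 1 + 0 + 0 + 0 + 1 + 1 + 1 = 5 ≡ 1 (mod 2).
  s_4 = 1 + 1 + 0 + 0 + 0 + 1 + 0 + 1 = 4 ≡ 0 (mod 2).
s = (0, 1, 1, 0)^T — this equals column 6 of H (binary 0110), so error is at position 6.
Correct: flip bit 6 of r = 111000000011011 to get c = 111001000011011.


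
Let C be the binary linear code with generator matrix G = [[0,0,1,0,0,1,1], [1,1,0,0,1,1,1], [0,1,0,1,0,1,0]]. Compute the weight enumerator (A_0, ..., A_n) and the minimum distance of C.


Weight distribution: A_0 = 1, A_3 = 2, A_4 = 3, A_5 = 2. Minimum distance d = 3.

Enumerate all 2^3 = 8 messages m ∈ F_2^3.
For each, compute codeword c = mG in F_2^7, then tally its weight.
  m = 000 → c = 0000000, weight = 0.
  m = 100 → c = 0010011, weight = 3.
  m = 010 → c = 1100111, weight = 5.
  m = 110 → c = 1110100, weight = 4.
  m = 001 → c = 0101010, weight = 3.
  m = 101 → c = 0111001, weight = 4.
  m = 011 → c = 1001101, weight = 4.
  m = 111 → c = 1011110, weight = 5.
Tally weights:
  weight 0: 1 codewords.
  weight 3: 2 codewords.
  weight 4: 3 codewords.
  weight 5: 2 codewords.
Minimum distance d = smallest w > 0 with A_w > 0 = 3.
Sanity: Σ A_w = 8 = 2^3 = 8 ✓.


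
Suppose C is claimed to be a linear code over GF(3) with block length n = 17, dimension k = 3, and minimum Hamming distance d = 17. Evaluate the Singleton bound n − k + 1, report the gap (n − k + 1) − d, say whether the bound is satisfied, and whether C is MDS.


Singleton RHS = n − k + 1 = 15, slack = -2, bound violated (no such code; not MDS).

Singleton bound: d ≤ n − k + 1.
Here n = 17, k = 3, so n − k + 1 = 15.
Given d = 17, check d ≤ 15: NO.
Slack = (n − k + 1) − d = -2.
The slack is negative: d = 17 exceeds n − k + 1 = 15 by 2, so the Singleton bound is violated and no linear [17, 3, 17]_3 code can exist. In particular it is not MDS (MDS requires d = n − k + 1 exactly).
Description: the claimed parameters are [17, 3, 17]_3; such a code would be impossible (violates the Singleton bound).


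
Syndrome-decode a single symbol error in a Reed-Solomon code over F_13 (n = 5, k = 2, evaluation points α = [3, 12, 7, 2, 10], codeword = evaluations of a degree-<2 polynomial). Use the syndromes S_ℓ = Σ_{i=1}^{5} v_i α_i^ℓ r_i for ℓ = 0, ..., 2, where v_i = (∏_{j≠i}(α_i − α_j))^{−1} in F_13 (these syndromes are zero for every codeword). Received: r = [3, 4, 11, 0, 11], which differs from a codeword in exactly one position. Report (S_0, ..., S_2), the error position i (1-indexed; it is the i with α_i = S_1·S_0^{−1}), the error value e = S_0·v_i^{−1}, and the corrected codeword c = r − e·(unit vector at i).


S = (9, 11, 12), error at position 3, error magnitude e = 9, c = [3, 4, 2, 0, 11].

Step 1: column multipliers v_i = (∏_{j≠i}(α_i − α_j))^{−1} mod 13.
  i = 1 (α = 3): (3−12)(3−7)(3−2)(3−10) = (−9)·(−4)·1·(−7) = −252 ≡ 8, so v_1 = 8^{−1} = 5 (mod 13).
  i = 2 (α = 12): (12−3)(12−7)(12−2)(12−10) = 9·5·10·2 = 900 ≡ 3, so v_2 = 3^{−1} = 9 (mod 13).
  i = 3 (α = 7): (7−3)(7−12)(7−2)(7−10) = 4·(−5)·5·(−3) = 300 ≡ 1, so v_3 = 1^{−1} = 1 (mod 13).
  i = 4 (α = 2): (2−3)(2−12)(2−7)(2−10) = (−1)·(−10)·(−5)·(−8) = 400 ≡ 10, so v_4 = 10^{−1} = 4 (mod 13).
  i = 5 (α = 10): (10−3)(10−12)(10−7)(10−2) = 7·(−2)·3·8 = −336 ≡ 2, so v_5 = 2^{−1} = 7 (mod 13).
  v = [5, 9, 1, 4, 7].
Step 2: syndromes of r = [3, 4, 11, 0, 11] (all sums mod 13).
  S_0 = Σ v_i r_i = 5·3 + 9·4 + 1·11 + 4·0 + 7·11 = 139 ≡ 9.
  S_1 = Σ v_i α_i r_i = 5·3·3 + 9·12·4 + 1·7·11 + 4·2·0 + 7·10·11 = 1324 ≡ 11.
  α_i^2 mod 13 = [9, 1, 10, 4, 9].
  S_2 = Σ v_i α_i^2 r_i = 5·9·3 + 9·1·4 + 1·10·11 + 4·4·0 + 7·9·11 = 974 ≡ 12.
  S = (9, 11, 12) ≠ 0, so r is not a codeword (an error is present).
Step 3: locate the error. For a single error e at position i, S_ℓ = v_i·e·α_i^ℓ, so α_err = S_1/S_0.
  S_0^{−1} = 9^{−1} = 3 (mod 13), so α_err = 11·3 = 33 ≡ 7 = α_3. Error position i = 3.
  Consistency check: S_2/S_1 = 12·6 = 72 ≡ 7 = α_err ✓ (single-error assumption holds).
Step 4: error magnitude e = S_0/v_3 = S_0·∏_{j≠3}(α_3 − α_j) = 9·1 = 9 ≡ 9 (mod 13).
Step 5: correct position 3: c_3 = r_3 − e = 11 − 9 ≡ 2 (mod 13). Hence c = [3, 4, 2, 0, 11].
  Check: interpolating c through the α_i gives m(x) = 7 + 3·x (degree < 2) with m(α_i) = c_i for every i, so c is indeed a codeword.


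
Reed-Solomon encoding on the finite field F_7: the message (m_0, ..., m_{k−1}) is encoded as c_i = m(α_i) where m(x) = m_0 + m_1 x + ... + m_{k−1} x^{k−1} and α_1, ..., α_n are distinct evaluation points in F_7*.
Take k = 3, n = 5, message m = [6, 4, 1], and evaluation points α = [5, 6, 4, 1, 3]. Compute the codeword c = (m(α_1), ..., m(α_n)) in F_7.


c = [2, 3, 3, 4, 6]

Message polynomial: m(x) = 6 + 4·x + 1·x^2 (mod 7).
For each evaluation point α_i, compute m(α_i) mod 7:
  α_1 = 5: Horner steps 1 → 2 → 2, so m(5) = 2.
  α_2 = 6: Horner steps 1 → 3 → 3, so m(6) = 3.
  α_3 = 4: Horner steps 1 → 1 → 3, so m(4) = 3.
  α_4 = 1: Horner steps 1 → 5 → 4, so m(1) = 4.
  α_5 = 3: Horner steps 1 → 0 → 6, so m(3) = 6.
Codeword c = [2, 3, 3, 4, 6] ∈ F_7^5.


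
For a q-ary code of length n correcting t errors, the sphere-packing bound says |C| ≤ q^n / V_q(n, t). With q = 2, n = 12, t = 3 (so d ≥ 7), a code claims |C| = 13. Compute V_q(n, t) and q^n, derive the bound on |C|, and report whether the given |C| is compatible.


V_q(n, t) = 299, q^n = 4096, Hamming bound = 13, |C| = 13 ≤ bound (satisfied).

Step 1: Compute V_q(n, t) = Σ_{j=0}^3 C(n, j) (q−1)^j.
  j = 0: C(12,0)·(1)^0 = 1·1 = 1.
  j = 1: C(12,1)·(1)^1 = 12·1 = 12.
  j = 2: C(12,2)·(1)^2 = 66·1 = 66.
  j = 3: C(12,3)·(1)^3 = 220·1 = 220.
  V_q(n, t) = 1 + 12 + 66 + 220 = 299.
Step 2: q^n = 2^12 = 4096.
Step 3: Hamming bound ⌊q^n / V_q(n,t)⌋ = ⌊4096/299⌋ = 13.
Step 4: Compare |C| = 13 to 13: satisfied.
The claimed |C| lies at the Hamming bound (tight).


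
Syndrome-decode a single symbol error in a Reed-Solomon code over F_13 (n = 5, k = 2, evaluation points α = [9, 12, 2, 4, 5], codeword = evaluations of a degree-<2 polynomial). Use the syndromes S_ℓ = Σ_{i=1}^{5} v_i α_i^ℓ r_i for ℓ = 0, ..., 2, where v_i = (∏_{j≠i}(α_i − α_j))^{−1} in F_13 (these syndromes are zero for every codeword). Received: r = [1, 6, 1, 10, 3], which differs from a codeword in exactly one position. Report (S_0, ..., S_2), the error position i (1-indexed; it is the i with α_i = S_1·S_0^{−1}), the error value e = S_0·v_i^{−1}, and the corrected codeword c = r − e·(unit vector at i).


S = (4, 8, 3), error at position 3, error magnitude e = 3, c = [1, 6, 11, 10, 3].

Step 1: column multipliers v_i = (∏_{j≠i}(α_i − α_j))^{−1} mod 13.
  i = 1 (α = 9): (9−12)(9−2)(9−4)(9−5) = (−3)·7·5·4 = −420 ≡ 9, so v_1 = 9^{−1} = 3 (mod 13).
  i = 2 (α = 12): (12−9)(12−2)(12−4)(12−5) = 3·10·8·7 = 1680 ≡ 3, so v_2 = 3^{−1} = 9 (mod 13).
  i = 3 (α = 2): (2−9)(2−12)(2−4)(2−5) = (−7)·(−10)·(−2)·(−3) = 420 ≡ 4, so v_3 = 4^{−1} = 10 (mod 13).
  i = 4 (α = 4): (4−9)(4−12)(4−2)(4−5) = (−5)·(−8)·2·(−1) = −80 ≡ 11, so v_4 = 11^{−1} = 6 (mod 13).
  i = 5 (α = 5): (5−9)(5−12)(5−2)(5−4) = (−4)·(−7)·3·1 = 84 ≡ 6, so v_5 = 6^{−1} = 11 (mod 13).
  v = [3, 9, 10, 6, 11].
Step 2: syndromes of r = [1, 6, 1, 10, 3] (all sums mod 13).
  S_0 = Σ v_i r_i = 3·1 + 9·6 + 10·1 + 6·10 + 11·3 = 160 ≡ 4.
  S_1 = Σ v_i α_i r_i = 3·9·1 + 9·12·6 + 10·2·1 + 6·4·10 + 11·5·3 = 1100 ≡ 8.
  α_i^2 mod 13 = [3, 1, 4, 3, 12].
  S_2 = Σ v_i α_i^2 r_i = 3·3·1 + 9·1·6 + 10·4·1 + 6·3·10 + 11·12·3 = 679 ≡ 3.
  S = (4, 8, 3) ≠ 0, so r is not a codeword (an error is present).
Step 3: locate the error. For a single error e at position i, S_ℓ = v_i·e·α_i^ℓ, so α_err = S_1/S_0.
  S_0^{−1} = 4^{−1} = 10 (mod 13), so α_err = 8·10 = 80 ≡ 2 = α_3. Error position i = 3.
  Consistency check: S_2/S_1 = 3·5 = 15 ≡ 2 = α_err ✓ (single-error assumption holds).
Step 4: error magnitude e = S_0/v_3 = S_0·∏_{j≠3}(α_3 − α_j) = 4·4 = 16 ≡ 3 (mod 13).
Step 5: correct position 3: c_3 = r_3 − e = 1 − 3 ≡ 11 (mod 13). Hence c = [1, 6, 11, 10, 3].
  Check: interpolating c through the α_i gives m(x) = 12 + 6·x (degree < 2) with m(α_i) = c_i for every i, so c is indeed a codeword.
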